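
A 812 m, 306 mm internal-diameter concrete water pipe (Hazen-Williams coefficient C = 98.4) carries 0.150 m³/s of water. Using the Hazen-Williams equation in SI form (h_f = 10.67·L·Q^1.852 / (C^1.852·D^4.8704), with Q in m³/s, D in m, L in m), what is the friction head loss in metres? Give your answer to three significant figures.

h_f = 10.67·812·0.150^1.852 / (98.4^1.852·0.306^4.8704) = 16.81 m

h_f ≈ 16.8 m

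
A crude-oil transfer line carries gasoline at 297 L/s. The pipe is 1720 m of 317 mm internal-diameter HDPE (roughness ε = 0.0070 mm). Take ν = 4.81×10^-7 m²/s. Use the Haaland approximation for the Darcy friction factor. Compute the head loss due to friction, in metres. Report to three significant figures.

V = 4Q/(πD²) = 4·0.297/(π·0.317²) = 3.763 m/s
Re = VD/ν = 3.763·0.317/4.81×10^-7 = 2.48×10^6 → turbulent
ε/D = 0.0070/317 = 2.21×10^-5
Haaland: f = 0.01075
h_f = f(L/D)V²/(2g) = 0.01075·(1720/0.317)·3.763²/(2·9.81) = 42.08 m

h_f ≈ 42.1 m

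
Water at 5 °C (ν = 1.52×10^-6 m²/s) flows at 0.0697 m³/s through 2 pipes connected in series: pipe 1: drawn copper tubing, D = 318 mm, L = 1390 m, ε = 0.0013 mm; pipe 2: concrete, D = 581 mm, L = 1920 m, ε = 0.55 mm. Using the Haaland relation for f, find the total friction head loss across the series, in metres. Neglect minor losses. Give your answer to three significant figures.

Pipe 1: V = 0.8776 m/s, Re = 1.84×10^5, ε/D = 4.09×10^-6, f = 0.01578, h_1 = f(L/D)V²/2g = 2.708 m
Pipe 2: V = 0.2629 m/s, Re = 1.00×10^5, ε/D = 9.47×10^-4, f = 0.02177, h_2 = f(L/D)V²/2g = 0.2534 m
Series → Q common, losses add: H = Σh = 2.961 m

H ≈ 2.96 m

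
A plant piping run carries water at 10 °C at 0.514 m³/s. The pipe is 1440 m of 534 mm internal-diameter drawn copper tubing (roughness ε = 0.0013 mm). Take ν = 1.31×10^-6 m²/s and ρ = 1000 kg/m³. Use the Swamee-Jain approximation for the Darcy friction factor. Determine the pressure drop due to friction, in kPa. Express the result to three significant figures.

Δp ≈ 83.8 kPa

V = 4Q/(πD²) = 4·0.514/(π·0.534²) = 2.295 m/s
Re = VD/ν = 2.295·0.534/1.31×10^-6 = 9.36×10^5 → turbulent
ε/D = 0.0013/534 = 2.43×10^-6
Swamee-Jain: f = 0.01180
h_f = f(L/D)V²/(2g) = 0.01180·(1440/0.534)·2.295²/(2·9.81) = 8.540 m
Δp = ρg·h_f = 1000·9.81·8.540 = 83.78 kPa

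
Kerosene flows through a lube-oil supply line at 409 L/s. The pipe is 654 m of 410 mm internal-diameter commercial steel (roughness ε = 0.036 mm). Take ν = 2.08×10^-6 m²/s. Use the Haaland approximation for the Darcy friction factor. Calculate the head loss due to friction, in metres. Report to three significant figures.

V = 4Q/(πD²) = 4·0.409/(π·0.410²) = 3.098 m/s
Re = VD/ν = 3.098·0.410/2.08×10^-6 = 6.11×10^5 → turbulent
ε/D = 0.036/410 = 8.78×10^-5
Haaland: f = 0.01380
h_f = f(L/D)V²/(2g) = 0.01380·(654/0.410)·3.098²/(2·9.81) = 10.77 m

h_f ≈ 10.8 m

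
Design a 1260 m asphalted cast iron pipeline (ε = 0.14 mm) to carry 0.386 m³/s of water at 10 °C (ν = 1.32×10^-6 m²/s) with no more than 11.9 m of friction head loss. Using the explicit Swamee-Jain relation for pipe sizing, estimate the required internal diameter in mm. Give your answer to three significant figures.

Swamee-Jain (Type III): D = 0.66·[ε^1.25·(LQ²/(gh_f))^4.75 + ν·Q^9.4·(L/(gh_f))^5.2]^0.04
LQ²/(gh_f) = 1.608; L/(gh_f) = 10.79
Term 1 = ε^1.25·(…)^4.75 = 1.45×10^-4; Term 2 = ν·Q^9.4·(…)^5.2 = 4.04×10^-5
D = 0.66·(1.45×10^-4 + 4.04×10^-5)^0.04 = 0.4681 m = 468 mm
Check: V = 2.24 m/s, Re = 7.95×10^5, f = 0.01592, h_f = 11.0 m ≈ 11.9 m ✓

D ≈ 468 mm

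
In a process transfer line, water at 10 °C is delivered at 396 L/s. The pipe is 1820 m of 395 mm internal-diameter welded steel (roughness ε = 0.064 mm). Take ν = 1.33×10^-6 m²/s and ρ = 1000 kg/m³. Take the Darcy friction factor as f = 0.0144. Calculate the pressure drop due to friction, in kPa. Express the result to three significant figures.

Δp ≈ 346 kPa

V = 4Q/(πD²) = 4·0.396/(π·0.395²) = 3.232 m/s
h_f = f(L/D)V²/(2g) = 0.01440·(1820/0.395)·3.232²/(2·9.81) = 35.32 m
Δp = ρg·h_f = 1000·9.81·35.32 = 346.4 kPa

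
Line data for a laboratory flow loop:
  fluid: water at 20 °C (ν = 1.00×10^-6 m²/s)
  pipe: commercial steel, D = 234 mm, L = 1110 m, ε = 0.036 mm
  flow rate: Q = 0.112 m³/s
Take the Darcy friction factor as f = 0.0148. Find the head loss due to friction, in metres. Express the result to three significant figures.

h_f ≈ 24.3 m

V = 4Q/(πD²) = 4·0.112/(π·0.234²) = 2.604 m/s
h_f = f(L/D)V²/(2g) = 0.01480·(1110/0.234)·2.604²/(2·9.81) = 24.27 m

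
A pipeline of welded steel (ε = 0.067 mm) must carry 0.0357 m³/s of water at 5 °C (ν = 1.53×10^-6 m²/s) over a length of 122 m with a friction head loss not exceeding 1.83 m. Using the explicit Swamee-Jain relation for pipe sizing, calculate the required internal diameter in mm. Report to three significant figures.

Swamee-Jain (Type III): D = 0.66·[ε^1.25·(LQ²/(gh_f))^4.75 + ν·Q^9.4·(L/(gh_f))^5.2]^0.04
LQ²/(gh_f) = 0.008661; L/(gh_f) = 6.796
Term 1 = ε^1.25·(…)^4.75 = 9.68×10^-16; Term 2 = ν·Q^9.4·(…)^5.2 = 8.08×10^-16
D = 0.66·(9.68×10^-16 + 8.08×10^-16)^0.04 = 0.1696 m = 170 mm
Check: V = 1.58 m/s, Re = 1.75×10^5, f = 0.01861, h_f = 1.70 m ≈ 1.83 m ✓

D ≈ 170 mm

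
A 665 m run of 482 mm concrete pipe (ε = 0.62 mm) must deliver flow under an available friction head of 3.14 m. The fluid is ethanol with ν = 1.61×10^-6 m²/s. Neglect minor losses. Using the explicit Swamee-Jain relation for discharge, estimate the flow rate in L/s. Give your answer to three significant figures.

Q ≈ 263 L/s

Swamee-Jain (Type II): Q = -0.965·√(gD⁵h_f/L)·ln[ε/(3.7D) + √(3.17ν²L/(gD³h_f))]
√(gD⁵h_f/L) = √(9.81·0.482⁵·3.14/665) = 0.03471
ε/(3.7D) = 3.48×10^-4; √(3.17ν²L/(gD³h_f)) = 3.98×10^-5
Q = -0.965·0.03471·ln(3.875×10^-4) = 0.2632 m³/s
Check: V = 1.44 m/s, Re = 4.32×10^5, f = 0.02160, h_f = 3.16 m ≈ 3.14 m ✓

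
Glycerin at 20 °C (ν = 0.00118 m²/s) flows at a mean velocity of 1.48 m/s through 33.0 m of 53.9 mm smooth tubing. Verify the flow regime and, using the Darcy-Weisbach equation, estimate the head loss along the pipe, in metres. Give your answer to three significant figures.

Re = VD/ν = 1.48·0.05390/0.00118 = 67.6 → laminar (Re < 2300)
f = 64/Re = 0.9467
h_f = f(L/D)V²/(2g) = 0.9467·(33.0/0.05390)·1.48²/(2·9.81) = 64.71 m

h_f ≈ 64.7 m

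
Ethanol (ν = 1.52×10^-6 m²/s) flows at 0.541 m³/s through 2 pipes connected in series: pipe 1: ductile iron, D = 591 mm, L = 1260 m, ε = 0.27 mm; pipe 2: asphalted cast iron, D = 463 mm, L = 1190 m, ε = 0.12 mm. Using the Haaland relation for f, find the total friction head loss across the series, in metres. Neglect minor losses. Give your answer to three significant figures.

Pipe 1: V = 1.972 m/s, Re = 7.67×10^5, ε/D = 4.57×10^-4, f = 0.01700, h_1 = f(L/D)V²/2g = 7.186 m
Pipe 2: V = 3.213 m/s, Re = 9.79×10^5, ε/D = 2.59×10^-4, f = 0.01523, h_2 = f(L/D)V²/2g = 20.60 m
Series → Q common, losses add: H = Σh = 27.79 m

H ≈ 27.8 m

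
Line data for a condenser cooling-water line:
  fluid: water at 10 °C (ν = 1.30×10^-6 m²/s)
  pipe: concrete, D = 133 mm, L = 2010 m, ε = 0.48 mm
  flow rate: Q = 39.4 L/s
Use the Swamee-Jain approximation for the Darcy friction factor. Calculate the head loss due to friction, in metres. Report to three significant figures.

h_f ≈ 174 m

V = 4Q/(πD²) = 4·0.0394/(π·0.133²) = 2.836 m/s
Re = VD/ν = 2.836·0.133/1.30×10^-6 = 2.90×10^5 → turbulent
ε/D = 0.48/133 = 0.00361
Swamee-Jain: f = 0.02814
h_f = f(L/D)V²/(2g) = 0.02814·(2010/0.133)·2.836²/(2·9.81) = 174.3 m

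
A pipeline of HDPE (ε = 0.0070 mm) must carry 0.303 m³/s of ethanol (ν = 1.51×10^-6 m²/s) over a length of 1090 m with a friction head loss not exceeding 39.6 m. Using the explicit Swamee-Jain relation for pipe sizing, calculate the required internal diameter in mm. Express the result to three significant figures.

D ≈ 307 mm

Swamee-Jain (Type III): D = 0.66·[ε^1.25·(LQ²/(gh_f))^4.75 + ν·Q^9.4·(L/(gh_f))^5.2]^0.04
LQ²/(gh_f) = 0.2576; L/(gh_f) = 2.806
Term 1 = ε^1.25·(…)^4.75 = 5.73×10^-10; Term 2 = ν·Q^9.4·(…)^5.2 = 4.31×10^-9
D = 0.66·(5.73×10^-10 + 4.31×10^-9)^0.04 = 0.3070 m = 307 mm
Check: V = 4.09 m/s, Re = 8.32×10^5, f = 0.01246, h_f = 37.8 m ≈ 39.6 m ✓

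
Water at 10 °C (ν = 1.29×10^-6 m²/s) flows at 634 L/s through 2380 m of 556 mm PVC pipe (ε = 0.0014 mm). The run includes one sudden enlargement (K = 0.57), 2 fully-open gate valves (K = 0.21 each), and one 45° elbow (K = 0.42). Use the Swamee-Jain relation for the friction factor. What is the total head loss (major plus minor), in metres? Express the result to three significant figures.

V = 4Q/(πD²) = 2.611 m/s; V²/2g = 0.3475 m
Re = 1.13×10^6, ε/D = 2.52×10^-6 → f = 0.01145 (Swamee-Jain)
Major: h_f = f(L/D)·V²/2g = 0.01145·4281·0.3475 = 17.03 m
Minor: ΣK = 1.41; h_m = ΣK·V²/2g = 0.4900 m
Total H_L = 17.03 + 0.4900 = 17.52 m

H_L ≈ 17.5 m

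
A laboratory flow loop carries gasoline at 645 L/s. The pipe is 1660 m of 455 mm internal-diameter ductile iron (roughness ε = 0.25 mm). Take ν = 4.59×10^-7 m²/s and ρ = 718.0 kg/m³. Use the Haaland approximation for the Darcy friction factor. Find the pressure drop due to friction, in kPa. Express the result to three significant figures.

Δp ≈ 355 kPa

V = 4Q/(πD²) = 4·0.645/(π·0.455²) = 3.967 m/s
Re = VD/ν = 3.967·0.455/4.59×10^-7 = 3.93×10^6 → turbulent
ε/D = 0.25/455 = 5.49×10^-4
Haaland: f = 0.01720
h_f = f(L/D)V²/(2g) = 0.01720·(1660/0.455)·3.967²/(2·9.81) = 50.33 m
Δp = ρg·h_f = 718.0·9.81·50.33 = 354.5 kPa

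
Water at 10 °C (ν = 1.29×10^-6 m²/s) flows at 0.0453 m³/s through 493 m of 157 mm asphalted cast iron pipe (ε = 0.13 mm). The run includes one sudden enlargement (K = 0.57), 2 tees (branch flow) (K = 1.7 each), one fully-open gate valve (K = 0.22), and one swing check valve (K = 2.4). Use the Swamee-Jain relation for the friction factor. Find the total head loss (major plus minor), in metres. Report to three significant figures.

V = 4Q/(πD²) = 2.340 m/s; V²/2g = 0.2791 m
Re = 2.85×10^5, ε/D = 8.28×10^-4 → f = 0.02005 (Swamee-Jain)
Major: h_f = f(L/D)·V²/2g = 0.02005·3140·0.2791 = 17.57 m
Minor: ΣK = 6.59; h_m = ΣK·V²/2g = 1.839 m
Total H_L = 17.57 + 1.839 = 19.41 m

H_L ≈ 19.4 m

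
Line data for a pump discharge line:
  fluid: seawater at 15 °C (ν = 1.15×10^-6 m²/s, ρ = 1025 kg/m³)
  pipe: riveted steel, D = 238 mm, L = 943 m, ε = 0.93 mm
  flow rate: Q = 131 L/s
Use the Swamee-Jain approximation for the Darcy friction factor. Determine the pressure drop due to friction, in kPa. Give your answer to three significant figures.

V = 4Q/(πD²) = 4·0.131/(π·0.238²) = 2.945 m/s
Re = VD/ν = 2.945·0.238/1.15×10^-6 = 6.09×10^5 → turbulent
ε/D = 0.93/238 = 0.00391
Swamee-Jain: f = 0.02850
h_f = f(L/D)V²/(2g) = 0.02850·(943/0.238)·2.945²/(2·9.81) = 49.90 m
Δp = ρg·h_f = 1025·9.81·49.90 = 501.8 kPa

Δp ≈ 502 kPa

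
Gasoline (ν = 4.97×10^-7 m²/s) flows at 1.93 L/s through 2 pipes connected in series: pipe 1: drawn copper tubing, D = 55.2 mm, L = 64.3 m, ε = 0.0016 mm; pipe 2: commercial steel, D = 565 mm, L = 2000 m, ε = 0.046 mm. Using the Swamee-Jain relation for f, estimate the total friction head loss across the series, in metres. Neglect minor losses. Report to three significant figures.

Pipe 1: V = 0.8065 m/s, Re = 8.96×10^4, ε/D = 2.90×10^-5, f = 0.01845, h_1 = f(L/D)V²/2g = 0.7123 m
Pipe 2: V = 0.007698 m/s, Re = 8750, ε/D = 8.14×10^-5, f = 0.03228, h_2 = f(L/D)V²/2g = 3.451×10^-4 m
Series → Q common, losses add: H = Σh = 0.7127 m

H ≈ 0.713 m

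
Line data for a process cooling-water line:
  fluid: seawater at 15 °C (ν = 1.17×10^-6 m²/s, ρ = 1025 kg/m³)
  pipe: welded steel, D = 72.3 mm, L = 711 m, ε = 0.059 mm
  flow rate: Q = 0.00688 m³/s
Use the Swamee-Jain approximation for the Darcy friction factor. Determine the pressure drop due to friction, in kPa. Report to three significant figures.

V = 4Q/(πD²) = 4·0.00688/(π·0.0723²) = 1.676 m/s
Re = VD/ν = 1.676·0.0723/1.17×10^-6 = 1.04×10^5 → turbulent
ε/D = 0.059/72.3 = 8.16×10^-4
Swamee-Jain: f = 0.02160
h_f = f(L/D)V²/(2g) = 0.02160·(711/0.0723)·1.676²/(2·9.81) = 30.41 m
Δp = ρg·h_f = 1025·9.81·30.41 = 305.8 kPa

Δp ≈ 306 kPa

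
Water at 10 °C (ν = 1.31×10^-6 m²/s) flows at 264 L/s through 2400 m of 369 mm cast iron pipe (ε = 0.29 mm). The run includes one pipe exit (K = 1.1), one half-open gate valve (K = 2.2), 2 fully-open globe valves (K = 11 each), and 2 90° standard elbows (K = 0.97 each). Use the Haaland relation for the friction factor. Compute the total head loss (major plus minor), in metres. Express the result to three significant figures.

H_L ≈ 46.9 m

V = 4Q/(πD²) = 2.469 m/s; V²/2g = 0.3106 m
Re = 6.95×10^5, ε/D = 7.86×10^-4 → f = 0.01902 (Haaland)
Major: h_f = f(L/D)·V²/2g = 0.01902·6504·0.3106 = 38.43 m
Minor: ΣK = 27.2; h_m = ΣK·V²/2g = 8.461 m
Total H_L = 38.43 + 8.461 = 46.89 m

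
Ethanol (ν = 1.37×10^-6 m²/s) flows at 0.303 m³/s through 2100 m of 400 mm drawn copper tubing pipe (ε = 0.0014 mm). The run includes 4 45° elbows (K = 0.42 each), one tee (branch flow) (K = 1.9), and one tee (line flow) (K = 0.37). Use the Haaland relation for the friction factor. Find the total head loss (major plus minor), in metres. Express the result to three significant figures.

V = 4Q/(πD²) = 2.411 m/s; V²/2g = 0.2963 m
Re = 7.04×10^5, ε/D = 3.50×10^-6 → f = 0.01235 (Haaland)
Major: h_f = f(L/D)·V²/2g = 0.01235·5250·0.2963 = 19.21 m
Minor: ΣK = 3.95; h_m = ΣK·V²/2g = 1.170 m
Total H_L = 19.21 + 1.170 = 20.38 m

H_L ≈ 20.4 m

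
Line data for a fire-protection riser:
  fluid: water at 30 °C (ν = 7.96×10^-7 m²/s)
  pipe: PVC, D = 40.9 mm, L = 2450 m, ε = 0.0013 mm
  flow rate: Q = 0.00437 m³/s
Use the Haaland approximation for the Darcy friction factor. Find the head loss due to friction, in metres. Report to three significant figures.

V = 4Q/(πD²) = 4·0.00437/(π·0.0409²) = 3.326 m/s
Re = VD/ν = 3.326·0.0409/7.96×10^-7 = 1.71×10^5 → turbulent
ε/D = 0.0013/40.9 = 3.18×10^-5
Haaland: f = 0.01617
h_f = f(L/D)V²/(2g) = 0.01617·(2450/0.0409)·3.326²/(2·9.81) = 546.2 m

h_f ≈ 546 m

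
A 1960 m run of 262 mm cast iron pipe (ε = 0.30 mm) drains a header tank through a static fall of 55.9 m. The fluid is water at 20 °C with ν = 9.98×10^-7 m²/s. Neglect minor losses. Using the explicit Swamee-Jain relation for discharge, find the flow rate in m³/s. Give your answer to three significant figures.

Swamee-Jain (Type II): Q = -0.965·√(gD⁵h_f/L)·ln[ε/(3.7D) + √(3.17ν²L/(gD³h_f))]
√(gD⁵h_f/L) = √(9.81·0.262⁵·55.9/1960) = 0.01859
ε/(3.7D) = 3.09×10^-4; √(3.17ν²L/(gD³h_f)) = 2.50×10^-5
Q = -0.965·0.01859·ln(3.345×10^-4) = 0.1435 m³/s
Check: V = 2.66 m/s, Re = 6.99×10^5, f = 0.02080, h_f = 56.2 m ≈ 55.9 m ✓

Q ≈ 0.144 m³/s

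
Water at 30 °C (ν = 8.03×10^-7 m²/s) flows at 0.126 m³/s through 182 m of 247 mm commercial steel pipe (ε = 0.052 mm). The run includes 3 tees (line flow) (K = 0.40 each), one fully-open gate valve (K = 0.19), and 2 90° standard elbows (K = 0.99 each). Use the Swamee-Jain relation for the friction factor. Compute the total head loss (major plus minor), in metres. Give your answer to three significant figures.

H_L ≈ 5.10 m

V = 4Q/(πD²) = 2.630 m/s; V²/2g = 0.3524 m
Re = 8.09×10^5, ε/D = 2.11×10^-4 → f = 0.01507 (Swamee-Jain)
Major: h_f = f(L/D)·V²/2g = 0.01507·736.8·0.3524 = 3.914 m
Minor: ΣK = 3.37; h_m = ΣK·V²/2g = 1.188 m
Total H_L = 3.914 + 1.188 = 5.101 m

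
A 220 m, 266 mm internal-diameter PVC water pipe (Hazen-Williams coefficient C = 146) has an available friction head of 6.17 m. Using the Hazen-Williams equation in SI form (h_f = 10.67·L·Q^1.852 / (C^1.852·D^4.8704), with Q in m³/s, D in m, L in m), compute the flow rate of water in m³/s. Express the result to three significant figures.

Q ≈ 0.181 m³/s

Rearranging: Q = [h_f·C^1.852·D^4.8704 / (10.67·L)]^(1/1.852)
Q = [6.17·146^1.852·0.266^4.8704 / (10.67·220)]^0.540 = 0.1814 m³/s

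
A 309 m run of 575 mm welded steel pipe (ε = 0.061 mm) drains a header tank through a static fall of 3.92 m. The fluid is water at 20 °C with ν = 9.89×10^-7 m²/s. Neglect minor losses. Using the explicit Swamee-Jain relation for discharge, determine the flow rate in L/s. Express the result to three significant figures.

Q ≈ 864 L/s

Swamee-Jain (Type II): Q = -0.965·√(gD⁵h_f/L)·ln[ε/(3.7D) + √(3.17ν²L/(gD³h_f))]
√(gD⁵h_f/L) = √(9.81·0.575⁵·3.92/309) = 0.08844
ε/(3.7D) = 2.87×10^-5; √(3.17ν²L/(gD³h_f)) = 1.14×10^-5
Q = -0.965·0.08844·ln(4.012×10^-5) = 0.8640 m³/s
Check: V = 3.33 m/s, Re = 1.93×10^6, f = 0.01301, h_f = 3.94 m ≈ 3.92 m ✓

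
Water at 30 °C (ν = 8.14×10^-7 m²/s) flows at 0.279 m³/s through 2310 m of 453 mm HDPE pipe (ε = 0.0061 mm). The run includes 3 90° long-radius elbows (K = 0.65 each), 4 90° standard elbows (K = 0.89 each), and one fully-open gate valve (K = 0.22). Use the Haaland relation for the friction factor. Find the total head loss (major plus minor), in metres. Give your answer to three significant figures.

H_L ≈ 10.1 m

V = 4Q/(πD²) = 1.731 m/s; V²/2g = 0.1527 m
Re = 9.63×10^5, ε/D = 1.35×10^-5 → f = 0.01190 (Haaland)
Major: h_f = f(L/D)·V²/2g = 0.01190·5099·0.1527 = 9.269 m
Minor: ΣK = 5.73; h_m = ΣK·V²/2g = 0.8752 m
Total H_L = 9.269 + 0.8752 = 10.14 m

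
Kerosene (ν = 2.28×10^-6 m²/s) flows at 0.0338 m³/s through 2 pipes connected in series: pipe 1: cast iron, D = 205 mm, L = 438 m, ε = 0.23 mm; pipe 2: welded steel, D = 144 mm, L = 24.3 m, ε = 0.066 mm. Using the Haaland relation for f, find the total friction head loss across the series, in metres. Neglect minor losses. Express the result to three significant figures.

H ≈ 3.29 m

Pipe 1: V = 1.024 m/s, Re = 9.21×10^4, ε/D = 0.00112, f = 0.02254, h_1 = f(L/D)V²/2g = 2.574 m
Pipe 2: V = 2.075 m/s, Re = 1.31×10^5, ε/D = 4.58×10^-4, f = 0.01923, h_2 = f(L/D)V²/2g = 0.7126 m
Series → Q common, losses add: H = Σh = 3.287 m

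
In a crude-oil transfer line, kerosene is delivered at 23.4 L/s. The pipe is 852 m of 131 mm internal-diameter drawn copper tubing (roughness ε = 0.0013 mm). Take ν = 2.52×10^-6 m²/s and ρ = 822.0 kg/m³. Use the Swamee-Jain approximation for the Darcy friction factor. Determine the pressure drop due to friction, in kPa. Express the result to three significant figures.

Δp ≈ 148 kPa

V = 4Q/(πD²) = 4·0.0234/(π·0.131²) = 1.736 m/s
Re = VD/ν = 1.736·0.131/2.52×10^-6 = 9.03×10^4 → turbulent
ε/D = 0.0013/131 = 9.92×10^-6
Swamee-Jain: f = 0.01831
h_f = f(L/D)V²/(2g) = 0.01831·(852/0.131)·1.736²/(2·9.81) = 18.29 m
Δp = ρg·h_f = 822.0·9.81·18.29 = 147.5 kPa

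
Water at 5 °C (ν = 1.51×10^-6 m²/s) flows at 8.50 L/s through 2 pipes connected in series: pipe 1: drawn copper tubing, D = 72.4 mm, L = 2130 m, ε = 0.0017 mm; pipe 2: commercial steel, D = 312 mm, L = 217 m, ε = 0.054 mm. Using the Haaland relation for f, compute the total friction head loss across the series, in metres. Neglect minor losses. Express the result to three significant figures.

Pipe 1: V = 2.065 m/s, Re = 9.90×10^4, ε/D = 2.35×10^-5, f = 0.01795, h_1 = f(L/D)V²/2g = 114.8 m
Pipe 2: V = 0.1112 m/s, Re = 2.30×10^4, ε/D = 1.73×10^-4, f = 0.02519, h_2 = f(L/D)V²/2g = 0.01104 m
Series → Q common, losses add: H = Σh = 114.8 m

H ≈ 115 m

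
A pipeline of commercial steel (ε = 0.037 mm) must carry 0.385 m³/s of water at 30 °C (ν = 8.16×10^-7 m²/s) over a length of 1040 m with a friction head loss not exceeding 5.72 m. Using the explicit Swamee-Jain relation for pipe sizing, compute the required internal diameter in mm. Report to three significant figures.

Swamee-Jain (Type III): D = 0.66·[ε^1.25·(LQ²/(gh_f))^4.75 + ν·Q^9.4·(L/(gh_f))^5.2]^0.04
LQ²/(gh_f) = 2.747; L/(gh_f) = 18.53
Term 1 = ε^1.25·(…)^4.75 = 3.51×10^-4; Term 2 = ν·Q^9.4·(…)^5.2 = 4.06×10^-4
D = 0.66·(3.51×10^-4 + 4.06×10^-4)^0.04 = 0.4951 m = 495 mm
Check: V = 2.00 m/s, Re = 1.21×10^6, f = 0.01289, h_f = 5.52 m ≈ 5.72 m ✓

D ≈ 495 mm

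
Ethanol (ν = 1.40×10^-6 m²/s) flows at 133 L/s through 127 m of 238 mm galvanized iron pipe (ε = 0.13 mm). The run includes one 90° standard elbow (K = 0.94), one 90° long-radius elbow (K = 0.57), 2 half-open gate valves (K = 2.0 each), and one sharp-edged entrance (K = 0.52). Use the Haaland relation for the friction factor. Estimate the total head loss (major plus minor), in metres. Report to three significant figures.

V = 4Q/(πD²) = 2.990 m/s; V²/2g = 0.4555 m
Re = 5.08×10^5, ε/D = 5.46×10^-4 → f = 0.01785 (Haaland)
Major: h_f = f(L/D)·V²/2g = 0.01785·533.6·0.4555 = 4.340 m
Minor: ΣK = 6.03; h_m = ΣK·V²/2g = 2.747 m
Total H_L = 4.340 + 2.747 = 7.087 m

H_L ≈ 7.09 m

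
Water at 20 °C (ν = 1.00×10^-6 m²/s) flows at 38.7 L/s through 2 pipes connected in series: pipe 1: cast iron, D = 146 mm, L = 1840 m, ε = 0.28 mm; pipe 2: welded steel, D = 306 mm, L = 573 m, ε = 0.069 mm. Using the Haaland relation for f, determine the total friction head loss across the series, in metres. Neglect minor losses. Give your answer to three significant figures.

Pipe 1: V = 2.312 m/s, Re = 3.37×10^5, ε/D = 0.00192, f = 0.02369, h_1 = f(L/D)V²/2g = 81.33 m
Pipe 2: V = 0.5262 m/s, Re = 1.61×10^5, ε/D = 2.25×10^-4, f = 0.01754, h_2 = f(L/D)V²/2g = 0.4635 m
Series → Q common, losses add: H = Σh = 81.79 m

H ≈ 81.8 m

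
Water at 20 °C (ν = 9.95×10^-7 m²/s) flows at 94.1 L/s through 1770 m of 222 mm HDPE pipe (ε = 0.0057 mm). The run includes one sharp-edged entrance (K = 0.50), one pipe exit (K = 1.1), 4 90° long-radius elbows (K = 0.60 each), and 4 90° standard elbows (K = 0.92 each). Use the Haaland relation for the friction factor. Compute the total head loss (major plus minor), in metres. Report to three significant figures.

H_L ≈ 34.0 m

V = 4Q/(πD²) = 2.431 m/s; V²/2g = 0.3012 m
Re = 5.42×10^5, ε/D = 2.57×10^-5 → f = 0.01320 (Haaland)
Major: h_f = f(L/D)·V²/2g = 0.01320·7973·0.3012 = 31.70 m
Minor: ΣK = 7.68; h_m = ΣK·V²/2g = 2.313 m
Total H_L = 31.70 + 2.313 = 34.01 m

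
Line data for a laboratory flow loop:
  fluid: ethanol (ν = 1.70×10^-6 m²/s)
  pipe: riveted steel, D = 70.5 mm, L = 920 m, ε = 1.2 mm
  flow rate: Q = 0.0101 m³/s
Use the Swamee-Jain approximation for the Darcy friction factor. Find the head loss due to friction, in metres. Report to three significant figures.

h_f ≈ 207 m

V = 4Q/(πD²) = 4·0.0101/(π·0.0705²) = 2.587 m/s
Re = VD/ν = 2.587·0.0705/1.70×10^-6 = 1.07×10^5 → turbulent
ε/D = 1.2/70.5 = 0.0170
Swamee-Jain: f = 0.04639
h_f = f(L/D)V²/(2g) = 0.04639·(920/0.0705)·2.587²/(2·9.81) = 206.6 m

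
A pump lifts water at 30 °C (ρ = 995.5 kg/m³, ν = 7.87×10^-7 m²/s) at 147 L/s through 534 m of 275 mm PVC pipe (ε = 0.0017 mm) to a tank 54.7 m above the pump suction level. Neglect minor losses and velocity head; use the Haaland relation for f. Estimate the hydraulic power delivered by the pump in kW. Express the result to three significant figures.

V = 4Q/(πD²) = 2.475 m/s; Re = 8.65×10^5; ε/D = 6.18×10^-6; f = 0.01197
h_f = f(L/D)V²/2g = 7.257 m
Total head H = z + h_f = 54.7 + 7.257 = 61.96 m
P_hyd = ρgQH = 995.5·9.81·0.147·61.96 = 88.94 kW

P_hyd ≈ 88.9 kW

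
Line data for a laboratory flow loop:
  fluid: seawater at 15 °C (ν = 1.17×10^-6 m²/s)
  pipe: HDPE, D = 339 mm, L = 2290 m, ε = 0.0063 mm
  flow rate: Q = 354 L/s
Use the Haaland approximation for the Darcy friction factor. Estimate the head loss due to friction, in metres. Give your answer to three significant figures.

V = 4Q/(πD²) = 4·0.354/(π·0.339²) = 3.922 m/s
Re = VD/ν = 3.922·0.339/1.17×10^-6 = 1.14×10^6 → turbulent
ε/D = 0.0063/339 = 1.86×10^-5
Haaland: f = 0.01172
h_f = f(L/D)V²/(2g) = 0.01172·(2290/0.339)·3.922²/(2·9.81) = 62.07 m

h_f ≈ 62.1 m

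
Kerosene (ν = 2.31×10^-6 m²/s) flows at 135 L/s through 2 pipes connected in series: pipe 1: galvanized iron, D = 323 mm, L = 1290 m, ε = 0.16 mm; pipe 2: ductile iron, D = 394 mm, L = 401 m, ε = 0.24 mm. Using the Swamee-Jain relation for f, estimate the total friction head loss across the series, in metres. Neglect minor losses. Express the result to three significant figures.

H ≈ 11.6 m

Pipe 1: V = 1.648 m/s, Re = 2.30×10^5, ε/D = 4.95×10^-4, f = 0.01868, h_1 = f(L/D)V²/2g = 10.32 m
Pipe 2: V = 1.107 m/s, Re = 1.89×10^5, ε/D = 6.09×10^-4, f = 0.01958, h_2 = f(L/D)V²/2g = 1.245 m
Series → Q common, losses add: H = Σh = 11.57 m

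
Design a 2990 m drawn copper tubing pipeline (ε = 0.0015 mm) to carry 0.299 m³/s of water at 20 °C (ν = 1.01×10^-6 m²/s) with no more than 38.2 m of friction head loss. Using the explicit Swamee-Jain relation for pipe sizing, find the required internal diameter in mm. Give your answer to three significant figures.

D ≈ 372 mm

Swamee-Jain (Type III): D = 0.66·[ε^1.25·(LQ²/(gh_f))^4.75 + ν·Q^9.4·(L/(gh_f))^5.2]^0.04
LQ²/(gh_f) = 0.7133; L/(gh_f) = 7.979
Term 1 = ε^1.25·(…)^4.75 = 1.05×10^-8; Term 2 = ν·Q^9.4·(…)^5.2 = 5.83×10^-7
D = 0.66·(1.05×10^-8 + 5.83×10^-7)^0.04 = 0.3719 m = 372 mm
Check: V = 2.75 m/s, Re = 1.01×10^6, f = 0.01168, h_f = 36.2 m ≈ 38.2 m ✓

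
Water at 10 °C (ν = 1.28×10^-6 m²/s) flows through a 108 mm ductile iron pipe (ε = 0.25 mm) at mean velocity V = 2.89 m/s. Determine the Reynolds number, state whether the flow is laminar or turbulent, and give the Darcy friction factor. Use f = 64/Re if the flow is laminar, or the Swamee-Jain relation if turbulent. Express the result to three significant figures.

Re = VD/ν = 2.890·0.108/1.28×10^-6 = 2.44×10^5
Re > 4000 → turbulent; ε/D = 0.00231
Swamee-Jain: f = 0.02519

Re ≈ 2.44×10^5; turbulent; f ≈ 0.0252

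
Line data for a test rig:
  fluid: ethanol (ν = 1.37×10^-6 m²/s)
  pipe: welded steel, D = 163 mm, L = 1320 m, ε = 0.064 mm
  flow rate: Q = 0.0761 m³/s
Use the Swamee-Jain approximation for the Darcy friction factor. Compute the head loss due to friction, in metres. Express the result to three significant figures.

h_f ≈ 94.5 m

V = 4Q/(πD²) = 4·0.0761/(π·0.163²) = 3.647 m/s
Re = VD/ν = 3.647·0.163/1.37×10^-6 = 4.34×10^5 → turbulent
ε/D = 0.064/163 = 3.93×10^-4
Swamee-Jain: f = 0.01721
h_f = f(L/D)V²/(2g) = 0.01721·(1320/0.163)·3.647²/(2·9.81) = 94.50 m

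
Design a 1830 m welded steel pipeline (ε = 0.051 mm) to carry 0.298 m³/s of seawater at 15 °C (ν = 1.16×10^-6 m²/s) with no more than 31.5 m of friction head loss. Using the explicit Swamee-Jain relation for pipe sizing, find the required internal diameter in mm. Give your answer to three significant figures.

Swamee-Jain (Type III): D = 0.66·[ε^1.25·(LQ²/(gh_f))^4.75 + ν·Q^9.4·(L/(gh_f))^5.2]^0.04
LQ²/(gh_f) = 0.5259; L/(gh_f) = 5.922
Term 1 = ε^1.25·(…)^4.75 = 2.04×10^-7; Term 2 = ν·Q^9.4·(…)^5.2 = 1.38×10^-7
D = 0.66·(2.04×10^-7 + 1.38×10^-7)^0.04 = 0.3638 m = 364 mm
Check: V = 2.87 m/s, Re = 8.99×10^5, f = 0.01417, h_f = 29.9 m ≈ 31.5 m ✓

D ≈ 364 mm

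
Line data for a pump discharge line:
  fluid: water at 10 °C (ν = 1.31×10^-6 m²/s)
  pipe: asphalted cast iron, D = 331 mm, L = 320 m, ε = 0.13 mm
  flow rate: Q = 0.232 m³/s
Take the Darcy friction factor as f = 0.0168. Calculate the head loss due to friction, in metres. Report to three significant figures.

h_f ≈ 6.02 m

V = 4Q/(πD²) = 4·0.232/(π·0.331²) = 2.696 m/s
h_f = f(L/D)V²/(2g) = 0.01680·(320/0.331)·2.696²/(2·9.81) = 6.018 m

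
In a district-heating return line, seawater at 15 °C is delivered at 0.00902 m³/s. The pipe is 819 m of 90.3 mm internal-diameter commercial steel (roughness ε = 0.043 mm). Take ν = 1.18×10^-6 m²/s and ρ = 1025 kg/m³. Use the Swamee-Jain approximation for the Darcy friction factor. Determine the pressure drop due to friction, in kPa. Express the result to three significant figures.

Δp ≈ 185 kPa

V = 4Q/(πD²) = 4·0.00902/(π·0.0903²) = 1.408 m/s
Re = VD/ν = 1.408·0.0903/1.18×10^-6 = 1.08×10^5 → turbulent
ε/D = 0.043/90.3 = 4.76×10^-4
Swamee-Jain: f = 0.02012
h_f = f(L/D)V²/(2g) = 0.02012·(819/0.0903)·1.408²/(2·9.81) = 18.45 m
Δp = ρg·h_f = 1025·9.81·18.45 = 185.5 kPa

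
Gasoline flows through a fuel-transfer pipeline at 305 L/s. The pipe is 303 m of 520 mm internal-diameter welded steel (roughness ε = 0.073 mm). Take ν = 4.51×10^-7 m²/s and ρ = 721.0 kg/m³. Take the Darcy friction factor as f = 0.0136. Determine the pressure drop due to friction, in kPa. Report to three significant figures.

Δp ≈ 5.89 kPa

V = 4Q/(πD²) = 4·0.305/(π·0.520²) = 1.436 m/s
h_f = f(L/D)V²/(2g) = 0.01360·(303/0.520)·1.436²/(2·9.81) = 0.8331 m
Δp = ρg·h_f = 721.0·9.81·0.8331 = 5.892 kPa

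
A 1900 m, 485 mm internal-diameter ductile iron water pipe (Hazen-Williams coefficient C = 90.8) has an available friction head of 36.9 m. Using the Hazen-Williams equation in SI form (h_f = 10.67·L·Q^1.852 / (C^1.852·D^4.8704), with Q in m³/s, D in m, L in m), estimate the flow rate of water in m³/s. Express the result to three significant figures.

Q ≈ 0.449 m³/s

Rearranging: Q = [h_f·C^1.852·D^4.8704 / (10.67·L)]^(1/1.852)
Q = [36.9·90.8^1.852·0.485^4.8704 / (10.67·1900)]^0.540 = 0.4490 m³/s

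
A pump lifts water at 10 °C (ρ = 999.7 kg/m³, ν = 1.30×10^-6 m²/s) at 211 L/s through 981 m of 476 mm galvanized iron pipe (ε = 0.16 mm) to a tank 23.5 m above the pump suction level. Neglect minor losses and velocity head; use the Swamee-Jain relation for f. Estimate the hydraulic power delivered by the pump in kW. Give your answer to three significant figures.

P_hyd ≈ 53.8 kW

V = 4Q/(πD²) = 1.186 m/s; Re = 4.34×10^5; ε/D = 3.36×10^-4; f = 0.01681
h_f = f(L/D)V²/2g = 2.483 m
Total head H = z + h_f = 23.5 + 2.483 = 25.98 m
P_hyd = ρgQH = 999.7·9.81·0.211·25.98 = 53.77 kW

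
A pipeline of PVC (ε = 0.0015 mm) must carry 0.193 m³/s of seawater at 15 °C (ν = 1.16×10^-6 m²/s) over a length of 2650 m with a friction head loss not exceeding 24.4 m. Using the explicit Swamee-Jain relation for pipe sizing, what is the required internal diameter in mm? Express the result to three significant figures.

Swamee-Jain (Type III): D = 0.66·[ε^1.25·(LQ²/(gh_f))^4.75 + ν·Q^9.4·(L/(gh_f))^5.2]^0.04
LQ²/(gh_f) = 0.4124; L/(gh_f) = 11.07
Term 1 = ε^1.25·(…)^4.75 = 7.81×10^-10; Term 2 = ν·Q^9.4·(…)^5.2 = 6.00×10^-8
D = 0.66·(7.81×10^-10 + 6.00×10^-8)^0.04 = 0.3396 m = 340 mm
Check: V = 2.13 m/s, Re = 6.24×10^5, f = 0.01267, h_f = 22.9 m ≈ 24.4 m ✓

D ≈ 340 mm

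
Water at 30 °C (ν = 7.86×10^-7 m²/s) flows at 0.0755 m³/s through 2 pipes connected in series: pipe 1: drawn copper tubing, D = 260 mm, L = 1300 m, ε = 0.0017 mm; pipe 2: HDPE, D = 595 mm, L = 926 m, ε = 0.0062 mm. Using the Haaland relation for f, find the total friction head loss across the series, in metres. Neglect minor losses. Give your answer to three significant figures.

Pipe 1: V = 1.422 m/s, Re = 4.70×10^5, ε/D = 6.54×10^-6, f = 0.01328, h_1 = f(L/D)V²/2g = 6.842 m
Pipe 2: V = 0.2715 m/s, Re = 2.06×10^5, ε/D = 1.04×10^-5, f = 0.01548, h_2 = f(L/D)V²/2g = 0.09053 m
Series → Q common, losses add: H = Σh = 6.932 m

H ≈ 6.93 m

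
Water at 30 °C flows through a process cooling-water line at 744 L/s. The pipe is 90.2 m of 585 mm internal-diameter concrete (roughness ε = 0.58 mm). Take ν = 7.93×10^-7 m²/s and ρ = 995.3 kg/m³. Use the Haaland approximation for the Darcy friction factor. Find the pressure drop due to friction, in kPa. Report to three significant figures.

Δp ≈ 11.6 kPa

V = 4Q/(πD²) = 4·0.744/(π·0.585²) = 2.768 m/s
Re = VD/ν = 2.768·0.585/7.93×10^-7 = 2.04×10^6 → turbulent
ε/D = 0.58/585 = 9.91×10^-4
Haaland: f = 0.01977
h_f = f(L/D)V²/(2g) = 0.01977·(90.2/0.585)·2.768²/(2·9.81) = 1.190 m
Δp = ρg·h_f = 995.3·9.81·1.190 = 11.62 kPa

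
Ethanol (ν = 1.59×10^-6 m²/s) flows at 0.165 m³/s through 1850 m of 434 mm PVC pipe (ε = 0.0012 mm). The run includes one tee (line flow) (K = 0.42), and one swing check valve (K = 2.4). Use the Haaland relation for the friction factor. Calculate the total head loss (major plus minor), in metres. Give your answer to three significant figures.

V = 4Q/(πD²) = 1.115 m/s; V²/2g = 0.06341 m
Re = 3.04×10^5, ε/D = 2.76×10^-6 → f = 0.01433 (Haaland)
Major: h_f = f(L/D)·V²/2g = 0.01433·4263·0.06341 = 3.872 m
Minor: ΣK = 2.82; h_m = ΣK·V²/2g = 0.1788 m
Total H_L = 3.872 + 0.1788 = 4.051 m

H_L ≈ 4.05 m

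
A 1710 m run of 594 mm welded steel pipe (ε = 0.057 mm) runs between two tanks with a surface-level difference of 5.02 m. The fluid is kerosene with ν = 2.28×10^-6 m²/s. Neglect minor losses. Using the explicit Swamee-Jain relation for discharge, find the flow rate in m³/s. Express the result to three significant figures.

Q ≈ 0.421 m³/s

Swamee-Jain (Type II): Q = -0.965·√(gD⁵h_f/L)·ln[ε/(3.7D) + √(3.17ν²L/(gD³h_f))]
√(gD⁵h_f/L) = √(9.81·0.594⁵·5.02/1710) = 0.04615
ε/(3.7D) = 2.59×10^-5; √(3.17ν²L/(gD³h_f)) = 5.23×10^-5
Q = -0.965·0.04615·ln(7.819×10^-5) = 0.4211 m³/s
Check: V = 1.52 m/s, Re = 3.96×10^5, f = 0.01484, h_f = 5.03 m ≈ 5.02 m ✓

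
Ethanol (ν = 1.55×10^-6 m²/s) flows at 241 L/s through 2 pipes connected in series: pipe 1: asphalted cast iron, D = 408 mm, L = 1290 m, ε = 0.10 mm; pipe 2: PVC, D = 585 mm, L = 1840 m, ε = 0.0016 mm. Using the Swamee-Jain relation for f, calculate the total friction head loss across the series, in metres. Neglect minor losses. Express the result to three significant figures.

H ≈ 10.6 m

Pipe 1: V = 1.843 m/s, Re = 4.85×10^5, ε/D = 2.45×10^-4, f = 0.01596, h_1 = f(L/D)V²/2g = 8.737 m
Pipe 2: V = 0.8966 m/s, Re = 3.38×10^5, ε/D = 2.74×10^-6, f = 0.01409, h_2 = f(L/D)V²/2g = 1.816 m
Series → Q common, losses add: H = Σh = 10.55 m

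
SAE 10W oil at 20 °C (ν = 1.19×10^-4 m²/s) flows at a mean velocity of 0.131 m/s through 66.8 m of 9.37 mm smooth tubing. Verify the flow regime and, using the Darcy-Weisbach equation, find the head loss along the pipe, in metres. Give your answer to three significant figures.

Re = VD/ν = 0.131·0.009370/1.19×10^-4 = 10.3 → laminar (Re < 2300)
f = 64/Re = 6.205
h_f = f(L/D)V²/(2g) = 6.205·(66.8/0.009370)·0.131²/(2·9.81) = 38.69 m

h_f ≈ 38.7 m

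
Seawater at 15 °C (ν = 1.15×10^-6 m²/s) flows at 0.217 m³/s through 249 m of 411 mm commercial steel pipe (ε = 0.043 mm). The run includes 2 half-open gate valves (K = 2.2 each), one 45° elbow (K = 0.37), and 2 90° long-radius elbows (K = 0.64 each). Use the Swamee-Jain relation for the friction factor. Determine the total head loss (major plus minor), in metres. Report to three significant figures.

V = 4Q/(πD²) = 1.636 m/s; V²/2g = 0.1364 m
Re = 5.85×10^5, ε/D = 1.05×10^-4 → f = 0.01427 (Swamee-Jain)
Major: h_f = f(L/D)·V²/2g = 0.01427·605.8·0.1364 = 1.179 m
Minor: ΣK = 6.05; h_m = ΣK·V²/2g = 0.8250 m
Total H_L = 1.179 + 0.8250 = 2.004 m

H_L ≈ 2.00 m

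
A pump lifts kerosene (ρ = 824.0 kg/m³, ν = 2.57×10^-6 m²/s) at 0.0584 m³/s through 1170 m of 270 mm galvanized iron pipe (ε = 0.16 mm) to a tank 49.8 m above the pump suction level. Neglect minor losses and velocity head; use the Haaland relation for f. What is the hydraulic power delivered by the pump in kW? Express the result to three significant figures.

P_hyd ≈ 25.7 kW

V = 4Q/(πD²) = 1.020 m/s; Re = 1.07×10^5; ε/D = 5.93×10^-4; f = 0.02028
h_f = f(L/D)V²/2g = 4.661 m
Total head H = z + h_f = 49.8 + 4.661 = 54.46 m
P_hyd = ρgQH = 824.0·9.81·0.0584·54.46 = 25.71 kW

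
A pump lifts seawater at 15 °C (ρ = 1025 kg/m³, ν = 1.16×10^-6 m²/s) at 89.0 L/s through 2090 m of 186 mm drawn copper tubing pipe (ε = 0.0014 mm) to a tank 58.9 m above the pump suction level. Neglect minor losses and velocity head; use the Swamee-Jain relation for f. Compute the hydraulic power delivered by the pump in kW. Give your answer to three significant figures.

P_hyd ≈ 125 kW

V = 4Q/(πD²) = 3.275 m/s; Re = 5.25×10^5; ε/D = 7.53×10^-6; f = 0.01310
h_f = f(L/D)V²/2g = 80.50 m
Total head H = z + h_f = 58.9 + 80.50 = 139.4 m
P_hyd = ρgQH = 1025·9.81·0.0890·139.4 = 124.8 kW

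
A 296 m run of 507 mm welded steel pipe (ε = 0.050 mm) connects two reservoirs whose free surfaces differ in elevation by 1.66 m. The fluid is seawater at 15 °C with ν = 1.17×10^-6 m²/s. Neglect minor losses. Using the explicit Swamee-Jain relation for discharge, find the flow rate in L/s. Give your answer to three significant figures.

Q ≈ 409 L/s

Swamee-Jain (Type II): Q = -0.965·√(gD⁵h_f/L)·ln[ε/(3.7D) + √(3.17ν²L/(gD³h_f))]
√(gD⁵h_f/L) = √(9.81·0.507⁵·1.66/296) = 0.04293
ε/(3.7D) = 2.67×10^-5; √(3.17ν²L/(gD³h_f)) = 2.46×10^-5
Q = -0.965·0.04293·ln(5.126×10^-5) = 0.4093 m³/s
Check: V = 2.03 m/s, Re = 8.78×10^5, f = 0.01364, h_f = 1.67 m ≈ 1.66 m ✓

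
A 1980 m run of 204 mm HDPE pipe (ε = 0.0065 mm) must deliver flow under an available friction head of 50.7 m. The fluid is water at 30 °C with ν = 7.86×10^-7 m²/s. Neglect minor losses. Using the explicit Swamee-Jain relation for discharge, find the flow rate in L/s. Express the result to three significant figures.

Q ≈ 92.3 L/s

Swamee-Jain (Type II): Q = -0.965·√(gD⁵h_f/L)·ln[ε/(3.7D) + √(3.17ν²L/(gD³h_f))]
√(gD⁵h_f/L) = √(9.81·0.204⁵·50.7/1980) = 0.009421
ε/(3.7D) = 8.61×10^-6; √(3.17ν²L/(gD³h_f)) = 3.03×10^-5
Q = -0.965·0.009421·ln(3.892×10^-5) = 0.09231 m³/s
Check: V = 2.82 m/s, Re = 7.33×10^5, f = 0.01285, h_f = 50.7 m ≈ 50.7 m ✓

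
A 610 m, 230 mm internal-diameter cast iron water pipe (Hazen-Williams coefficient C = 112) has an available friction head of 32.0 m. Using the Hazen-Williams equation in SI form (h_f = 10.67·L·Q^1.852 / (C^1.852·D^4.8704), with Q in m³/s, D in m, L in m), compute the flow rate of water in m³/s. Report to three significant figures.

Rearranging: Q = [h_f·C^1.852·D^4.8704 / (10.67·L)]^(1/1.852)
Q = [32.0·112^1.852·0.230^4.8704 / (10.67·610)]^0.540 = 0.1331 m³/s

Q ≈ 0.133 m³/s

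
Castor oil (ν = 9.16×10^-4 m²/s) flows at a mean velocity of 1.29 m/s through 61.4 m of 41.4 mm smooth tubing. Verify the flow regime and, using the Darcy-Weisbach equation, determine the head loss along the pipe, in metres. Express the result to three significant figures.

h_f ≈ 138 m

Re = VD/ν = 1.29·0.04140/9.16×10^-4 = 58.3 → laminar (Re < 2300)
f = 64/Re = 1.098
h_f = f(L/D)V²/(2g) = 1.098·(61.4/0.04140)·1.29²/(2·9.81) = 138.1 m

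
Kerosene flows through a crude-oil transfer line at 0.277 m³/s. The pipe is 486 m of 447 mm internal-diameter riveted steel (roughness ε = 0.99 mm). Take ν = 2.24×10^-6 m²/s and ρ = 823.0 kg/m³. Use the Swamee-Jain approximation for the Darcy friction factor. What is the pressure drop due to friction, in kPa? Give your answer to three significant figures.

V = 4Q/(πD²) = 4·0.277/(π·0.447²) = 1.765 m/s
Re = VD/ν = 1.765·0.447/2.24×10^-6 = 3.52×10^5 → turbulent
ε/D = 0.99/447 = 0.00221
Swamee-Jain: f = 0.02468
h_f = f(L/D)V²/(2g) = 0.02468·(486/0.447)·1.765²/(2·9.81) = 4.262 m
Δp = ρg·h_f = 823.0·9.81·4.262 = 34.41 kPa

Δp ≈ 34.4 kPa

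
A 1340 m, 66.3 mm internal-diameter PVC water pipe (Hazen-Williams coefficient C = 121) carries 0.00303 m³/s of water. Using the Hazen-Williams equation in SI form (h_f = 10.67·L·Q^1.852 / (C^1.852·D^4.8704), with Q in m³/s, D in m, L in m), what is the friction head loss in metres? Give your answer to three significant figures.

h_f ≈ 23.6 m

h_f = 10.67·1340·0.00303^1.852 / (121^1.852·0.0663^4.8704) = 23.62 m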